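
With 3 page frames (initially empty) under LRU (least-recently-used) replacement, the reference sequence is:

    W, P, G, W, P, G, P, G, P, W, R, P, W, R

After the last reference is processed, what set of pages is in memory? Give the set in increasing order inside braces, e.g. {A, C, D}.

{P, R, W}

W → fault, frames (W)
P → fault, frames (W P)
G → fault, frames (W P G)
W → hit
P → hit
G → hit
P → hit
G → hit
P → hit
W → hit
R → fault, evict G, frames (P W R)
P → hit
W → hit
R → hit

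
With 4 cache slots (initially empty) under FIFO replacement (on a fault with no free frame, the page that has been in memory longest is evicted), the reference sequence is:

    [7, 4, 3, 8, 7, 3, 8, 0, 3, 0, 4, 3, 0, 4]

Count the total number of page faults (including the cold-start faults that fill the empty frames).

7 → miss, frames [7]
4 → miss, frames [7, 4]
3 → miss, frames [7, 4, 3]
8 → miss, frames [7, 4, 3, 8]
7 → hit
3 → hit
8 → hit
0 → miss, evict 7, frames [4, 3, 8, 0]
3 → hit
0 → hit
4 → hit
3 → hit
0 → hit
4 → hit
Page faults: 5.

5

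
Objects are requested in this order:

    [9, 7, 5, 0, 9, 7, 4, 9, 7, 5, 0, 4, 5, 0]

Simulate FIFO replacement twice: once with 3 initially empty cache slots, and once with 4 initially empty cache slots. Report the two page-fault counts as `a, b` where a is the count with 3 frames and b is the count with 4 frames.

3 frames: F F F F F F F . . F F . . . → 9 faults.
4 frames: F F F F . . F F F F F F . . → 10 faults.
10 > 9: adding a frame increased faults — Belady's anomaly.

9, 10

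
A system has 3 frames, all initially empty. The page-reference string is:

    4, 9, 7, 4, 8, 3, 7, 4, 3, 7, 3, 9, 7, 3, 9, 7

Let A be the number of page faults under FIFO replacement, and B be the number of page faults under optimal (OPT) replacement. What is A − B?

3

Under FIFO: F F F . F F . F . F . F . F . . → 9 faults.
Under OPT: F F F . F F . . . . . F . . . . → 6 faults.
A − B = 9 − 6 = 3.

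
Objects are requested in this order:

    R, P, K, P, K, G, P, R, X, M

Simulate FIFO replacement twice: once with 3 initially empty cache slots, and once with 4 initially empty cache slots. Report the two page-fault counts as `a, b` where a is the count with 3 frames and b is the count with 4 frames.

3 frames: F F F . . F . F F F → 7 faults.
4 frames: F F F . . F . . F F → 6 faults.
6 < 7: adding a frame reduced faults, as is typical.

7, 6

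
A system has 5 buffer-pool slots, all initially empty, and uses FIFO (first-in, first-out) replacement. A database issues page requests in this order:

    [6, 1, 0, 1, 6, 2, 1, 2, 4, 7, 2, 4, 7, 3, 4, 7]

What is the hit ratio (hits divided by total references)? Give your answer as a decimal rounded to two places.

0.56

6: fault, frames {6}
1: fault, frames {6,1}
0: fault, frames {6,1,0}
1: hit
6: hit
2: fault, frames {6,1,0,2}
1: hit
2: hit
4: fault, frames {6,1,0,2,4}
7: fault, evict 6, frames {1,0,2,4,7}
2: hit
4: hit
7: hit
3: fault, evict 1, frames {0,2,4,7,3}
4: hit
7: hit
Hits: 9 of 16 references → 9/16 = 0.5625.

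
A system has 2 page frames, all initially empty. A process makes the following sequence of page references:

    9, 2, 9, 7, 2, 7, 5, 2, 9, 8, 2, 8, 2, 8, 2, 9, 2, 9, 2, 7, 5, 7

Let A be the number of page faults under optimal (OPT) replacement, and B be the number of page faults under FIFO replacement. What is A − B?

-2

Under OPT: F F . F . . F . F F . . . . . F . . . F F . → 9 faults.
Under FIFO: F F . F . . F F F F F . . . . F . . . F F . → 11 faults.
A − B = 9 − 11 = -2.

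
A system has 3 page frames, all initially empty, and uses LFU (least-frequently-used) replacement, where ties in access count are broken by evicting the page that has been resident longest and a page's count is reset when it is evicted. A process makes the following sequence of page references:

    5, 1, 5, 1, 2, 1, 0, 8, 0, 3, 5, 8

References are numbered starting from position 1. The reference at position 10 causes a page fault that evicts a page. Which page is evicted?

pos 1: 5 → miss, frames [5]
pos 2: 1 → miss, frames [5, 1]
pos 3: 5 → hit
pos 4: 1 → hit
pos 5: 2 → miss, frames [5, 1, 2]
pos 6: 1 → hit
pos 7: 0 → miss, evict 2, frames [5, 1, 0]
pos 8: 8 → miss, evict 0, frames [5, 1, 8]
pos 9: 0 → miss, evict 8, frames [5, 1, 0]
pos 10: 3 → miss, evict 0, frames [5, 1, 3]
At position 10, page 0 is evicted.

0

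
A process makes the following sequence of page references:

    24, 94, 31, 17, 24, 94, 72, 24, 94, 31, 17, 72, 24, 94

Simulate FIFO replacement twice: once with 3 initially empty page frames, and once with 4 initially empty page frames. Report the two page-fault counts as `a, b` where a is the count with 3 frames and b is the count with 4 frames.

11, 12

3 frames: F F F F F F F . . F F . F F → 11 faults.
4 frames: F F F F . . F F F F F F F F → 12 faults.
12 > 11: adding a frame increased faults — Belady's anomaly.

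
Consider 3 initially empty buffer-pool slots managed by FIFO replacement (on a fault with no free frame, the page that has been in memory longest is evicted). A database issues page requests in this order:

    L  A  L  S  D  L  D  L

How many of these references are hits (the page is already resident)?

L → fault, frames {L}
A → fault, frames {L,A}
L → hit
S → fault, frames {L,A,S}
D → fault, evict L, frames {A,S,D}
L → fault, evict A, frames {S,D,L}
D → hit
L → hit
Hits: 3.

3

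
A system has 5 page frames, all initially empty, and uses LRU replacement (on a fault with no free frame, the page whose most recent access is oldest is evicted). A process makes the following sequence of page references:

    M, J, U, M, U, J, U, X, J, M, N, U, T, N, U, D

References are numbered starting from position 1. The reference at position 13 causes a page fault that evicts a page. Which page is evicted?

pos 1: M -> fault, frames (M)
pos 2: J -> fault, frames (M J)
pos 3: U -> fault, frames (M J U)
pos 4: M -> hit
pos 5: U -> hit
pos 6: J -> hit
pos 7: U -> hit
pos 8: X -> fault, frames (M J U X)
pos 9: J -> hit
pos 10: M -> hit
pos 11: N -> fault, frames (U X J M N)
pos 12: U -> hit
pos 13: T -> fault, evict X, frames (J M N U T)
At position 13, page X is evicted.

X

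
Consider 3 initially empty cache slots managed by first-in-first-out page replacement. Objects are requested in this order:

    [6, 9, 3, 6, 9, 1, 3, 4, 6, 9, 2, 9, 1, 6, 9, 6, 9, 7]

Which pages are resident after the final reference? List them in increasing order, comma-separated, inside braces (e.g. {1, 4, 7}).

6 → miss, frames (6)
9 → miss, frames (6 9)
3 → miss, frames (6 9 3)
6 → hit
9 → hit
1 → miss, evict 6, frames (9 3 1)
3 → hit
4 → miss, evict 9, frames (3 1 4)
6 → miss, evict 3, frames (1 4 6)
9 → miss, evict 1, frames (4 6 9)
2 → miss, evict 4, frames (6 9 2)
9 → hit
1 → miss, evict 6, frames (9 2 1)
6 → miss, evict 9, frames (2 1 6)
9 → miss, evict 2, frames (1 6 9)
6 → hit
9 → hit
7 → miss, evict 1, frames (6 9 7)

{6, 7, 9}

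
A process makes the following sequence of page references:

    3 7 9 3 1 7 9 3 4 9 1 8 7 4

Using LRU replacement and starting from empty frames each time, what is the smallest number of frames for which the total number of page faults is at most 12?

f=1: 14 faults
f=2: 14 faults
f=3: 12 faults
f=4: 9 faults
f=5: 7 faults
f=6: 6 faults
Smallest f with faults ≤ 12 is 3.

3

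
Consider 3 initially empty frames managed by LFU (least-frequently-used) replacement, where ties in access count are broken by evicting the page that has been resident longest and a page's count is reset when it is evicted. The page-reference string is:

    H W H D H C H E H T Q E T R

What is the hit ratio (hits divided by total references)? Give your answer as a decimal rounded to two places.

H -> fault, frames (H)
W -> fault, frames (H W)
H -> hit
D -> fault, frames (H W D)
H -> hit
C -> fault, evict W, frames (H D C)
H -> hit
E -> fault, evict D, frames (H C E)
H -> hit
T -> fault, evict C, frames (H E T)
Q -> fault, evict E, frames (H T Q)
E -> fault, evict T, frames (H Q E)
T -> fault, evict Q, frames (H E T)
R -> fault, evict E, frames (H T R)
Hits: 4 of 14 references → 4/14 = 0.2857.

0.29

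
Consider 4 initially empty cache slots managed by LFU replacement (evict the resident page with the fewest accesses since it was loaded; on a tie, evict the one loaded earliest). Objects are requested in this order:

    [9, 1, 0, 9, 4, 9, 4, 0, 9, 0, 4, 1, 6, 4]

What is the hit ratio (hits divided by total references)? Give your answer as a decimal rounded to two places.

0.64

9 -> miss, frames [9]
1 -> miss, frames [9, 1]
0 -> miss, frames [9, 1, 0]
9 -> hit
4 -> miss, frames [9, 1, 0, 4]
9 -> hit
4 -> hit
0 -> hit
9 -> hit
0 -> hit
4 -> hit
1 -> hit
6 -> miss, evict 1, frames [9, 0, 4, 6]
4 -> hit
Hits: 9 of 14 references → 9/14 = 0.6429.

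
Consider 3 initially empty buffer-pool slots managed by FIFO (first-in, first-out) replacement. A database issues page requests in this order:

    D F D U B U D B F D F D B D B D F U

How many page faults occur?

7

D → fault, frames {D}
F → fault, frames {D,F}
D → hit
U → fault, frames {D,F,U}
B → fault, evict D, frames {F,U,B}
U → hit
D → fault, evict F, frames {U,B,D}
B → hit
F → fault, evict U, frames {B,D,F}
D → hit
F → hit
D → hit
B → hit
D → hit
B → hit
D → hit
F → hit
U → fault, evict B, frames {D,F,U}
Page faults: 7.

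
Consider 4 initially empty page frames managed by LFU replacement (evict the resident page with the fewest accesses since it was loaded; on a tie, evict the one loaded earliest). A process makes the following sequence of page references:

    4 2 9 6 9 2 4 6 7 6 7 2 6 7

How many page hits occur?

4: fault, frames [4]
2: fault, frames [4, 2]
9: fault, frames [4, 2, 9]
6: fault, frames [4, 2, 9, 6]
9: hit
2: hit
4: hit
6: hit
7: fault, evict 4, frames [2, 9, 6, 7]
6: hit
7: hit
2: hit
6: hit
7: hit
Hits: 9.

9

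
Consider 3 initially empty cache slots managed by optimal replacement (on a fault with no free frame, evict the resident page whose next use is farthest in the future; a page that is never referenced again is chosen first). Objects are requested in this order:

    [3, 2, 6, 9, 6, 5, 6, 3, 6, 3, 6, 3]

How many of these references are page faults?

5

3: fault, frames {3}
2: fault, frames {3,2}
6: fault, frames {3,2,6}
9: fault, evict 2, frames {3,6,9}
6: hit
5: fault, evict 9, frames {3,6,5}
6: hit
3: hit
6: hit
3: hit
6: hit
3: hit
Page faults: 5.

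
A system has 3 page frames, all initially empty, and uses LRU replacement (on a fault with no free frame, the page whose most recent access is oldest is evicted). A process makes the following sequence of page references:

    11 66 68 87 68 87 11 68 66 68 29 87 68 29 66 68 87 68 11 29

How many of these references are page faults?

11: miss, frames {11}
66: miss, frames {11,66}
68: miss, frames {11,66,68}
87: miss, evict 11, frames {66,68,87}
68: hit
87: hit
11: miss, evict 66, frames {68,87,11}
68: hit
66: miss, evict 87, frames {11,68,66}
68: hit
29: miss, evict 11, frames {66,68,29}
87: miss, evict 66, frames {68,29,87}
68: hit
29: hit
66: miss, evict 87, frames {68,29,66}
68: hit
87: miss, evict 29, frames {66,68,87}
68: hit
11: miss, evict 66, frames {87,68,11}
29: miss, evict 87, frames {68,11,29}
Page faults: 12.

12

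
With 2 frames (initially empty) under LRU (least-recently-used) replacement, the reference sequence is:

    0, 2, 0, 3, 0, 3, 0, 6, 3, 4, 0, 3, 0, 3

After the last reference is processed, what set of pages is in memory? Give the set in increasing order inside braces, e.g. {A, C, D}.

{0, 3}

0 -> miss, frames {0}
2 -> miss, frames {0,2}
0 -> hit
3 -> miss, evict 2, frames {0,3}
0 -> hit
3 -> hit
0 -> hit
6 -> miss, evict 3, frames {0,6}
3 -> miss, evict 0, frames {6,3}
4 -> miss, evict 6, frames {3,4}
0 -> miss, evict 3, frames {4,0}
3 -> miss, evict 4, frames {0,3}
0 -> hit
3 -> hit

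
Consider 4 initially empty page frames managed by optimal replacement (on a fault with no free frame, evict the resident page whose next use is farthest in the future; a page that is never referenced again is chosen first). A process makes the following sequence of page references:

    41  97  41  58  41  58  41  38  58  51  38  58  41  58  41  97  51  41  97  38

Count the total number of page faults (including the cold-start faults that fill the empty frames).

41: fault, frames (41)
97: fault, frames (41 97)
41: hit
58: fault, frames (41 97 58)
41: hit
58: hit
41: hit
38: fault, frames (41 97 58 38)
58: hit
51: fault, evict 97, frames (41 58 38 51)
38: hit
58: hit
41: hit
58: hit
41: hit
97: fault, evict 58, frames (41 38 51 97)
51: hit
41: hit
97: hit
38: hit
Page faults: 6.

6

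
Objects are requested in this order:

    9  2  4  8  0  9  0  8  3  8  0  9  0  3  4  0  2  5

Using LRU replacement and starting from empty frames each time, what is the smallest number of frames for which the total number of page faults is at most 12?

f=1: 18 faults
f=2: 15 faults
f=3: 12 faults
f=4: 10 faults
f=5: 8 faults
f=6: 7 faults
f=7: 7 faults
Smallest f with faults ≤ 12 is 3.

3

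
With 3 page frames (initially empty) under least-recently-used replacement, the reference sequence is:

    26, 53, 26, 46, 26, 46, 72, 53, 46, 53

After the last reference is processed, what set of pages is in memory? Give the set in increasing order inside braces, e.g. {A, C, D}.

{46, 53, 72}

26 → fault, frames (26)
53 → fault, frames (26 53)
26 → hit
46 → fault, frames (53 26 46)
26 → hit
46 → hit
72 → fault, evict 53, frames (26 46 72)
53 → fault, evict 26, frames (46 72 53)
46 → hit
53 → hit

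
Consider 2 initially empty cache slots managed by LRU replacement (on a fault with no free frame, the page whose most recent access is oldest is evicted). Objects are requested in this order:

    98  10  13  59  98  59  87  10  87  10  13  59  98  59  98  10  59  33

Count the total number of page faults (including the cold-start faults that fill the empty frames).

13

98 -> fault, frames [98]
10 -> fault, frames [98, 10]
13 -> fault, evict 98, frames [10, 13]
59 -> fault, evict 10, frames [13, 59]
98 -> fault, evict 13, frames [59, 98]
59 -> hit
87 -> fault, evict 98, frames [59, 87]
10 -> fault, evict 59, frames [87, 10]
87 -> hit
10 -> hit
13 -> fault, evict 87, frames [10, 13]
59 -> fault, evict 10, frames [13, 59]
98 -> fault, evict 13, frames [59, 98]
59 -> hit
98 -> hit
10 -> fault, evict 59, frames [98, 10]
59 -> fault, evict 98, frames [10, 59]
33 -> fault, evict 10, frames [59, 33]
Page faults: 13.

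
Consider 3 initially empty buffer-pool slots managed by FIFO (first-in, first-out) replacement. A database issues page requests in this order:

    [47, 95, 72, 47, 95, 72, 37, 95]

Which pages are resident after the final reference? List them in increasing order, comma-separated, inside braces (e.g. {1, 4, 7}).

{37, 72, 95}

47 -> fault, frames (47)
95 -> fault, frames (47 95)
72 -> fault, frames (47 95 72)
47 -> hit
95 -> hit
72 -> hit
37 -> fault, evict 47, frames (95 72 37)
95 -> hit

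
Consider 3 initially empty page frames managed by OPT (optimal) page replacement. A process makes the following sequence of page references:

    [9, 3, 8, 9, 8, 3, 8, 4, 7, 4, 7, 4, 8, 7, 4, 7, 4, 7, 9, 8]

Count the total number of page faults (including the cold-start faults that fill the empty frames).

9 -> fault, frames (9)
3 -> fault, frames (9 3)
8 -> fault, frames (9 3 8)
9 -> hit
8 -> hit
3 -> hit
8 -> hit
4 -> fault, evict 3, frames (9 8 4)
7 -> fault, evict 9, frames (8 4 7)
4 -> hit
7 -> hit
4 -> hit
8 -> hit
7 -> hit
4 -> hit
7 -> hit
4 -> hit
7 -> hit
9 -> fault, evict 7, frames (8 4 9)
8 -> hit
Page faults: 6.

6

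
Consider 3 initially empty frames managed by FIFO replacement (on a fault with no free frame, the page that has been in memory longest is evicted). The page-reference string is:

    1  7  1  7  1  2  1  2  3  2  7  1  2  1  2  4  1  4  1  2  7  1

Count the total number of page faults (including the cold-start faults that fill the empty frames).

9

1 → fault, frames [1]
7 → fault, frames [1, 7]
1 → hit
7 → hit
1 → hit
2 → fault, frames [1, 7, 2]
1 → hit
2 → hit
3 → fault, evict 1, frames [7, 2, 3]
2 → hit
7 → hit
1 → fault, evict 7, frames [2, 3, 1]
2 → hit
1 → hit
2 → hit
4 → fault, evict 2, frames [3, 1, 4]
1 → hit
4 → hit
1 → hit
2 → fault, evict 3, frames [1, 4, 2]
7 → fault, evict 1, frames [4, 2, 7]
1 → fault, evict 4, frames [2, 7, 1]
Page faults: 9.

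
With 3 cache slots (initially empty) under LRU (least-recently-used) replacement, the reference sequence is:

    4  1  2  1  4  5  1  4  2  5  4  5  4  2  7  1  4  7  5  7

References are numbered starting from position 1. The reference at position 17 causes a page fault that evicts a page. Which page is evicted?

2

pos 1: 4 → fault, frames (4)
pos 2: 1 → fault, frames (4 1)
pos 3: 2 → fault, frames (4 1 2)
pos 4: 1 → hit
pos 5: 4 → hit
pos 6: 5 → fault, evict 2, frames (1 4 5)
pos 7: 1 → hit
pos 8: 4 → hit
pos 9: 2 → fault, evict 5, frames (1 4 2)
pos 10: 5 → fault, evict 1, frames (4 2 5)
pos 11: 4 → hit
pos 12: 5 → hit
pos 13: 4 → hit
pos 14: 2 → hit
pos 15: 7 → fault, evict 5, frames (4 2 7)
pos 16: 1 → fault, evict 4, frames (2 7 1)
pos 17: 4 → fault, evict 2, frames (7 1 4)
At position 17, page 2 is evicted.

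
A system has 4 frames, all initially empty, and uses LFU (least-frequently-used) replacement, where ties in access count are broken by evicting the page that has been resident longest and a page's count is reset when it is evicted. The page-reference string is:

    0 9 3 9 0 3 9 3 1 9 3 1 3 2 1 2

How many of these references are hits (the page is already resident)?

0: fault, frames (0)
9: fault, frames (0 9)
3: fault, frames (0 9 3)
9: hit
0: hit
3: hit
9: hit
3: hit
1: fault, frames (0 9 3 1)
9: hit
3: hit
1: hit
3: hit
2: fault, evict 0, frames (9 3 1 2)
1: hit
2: hit
Hits: 11.

11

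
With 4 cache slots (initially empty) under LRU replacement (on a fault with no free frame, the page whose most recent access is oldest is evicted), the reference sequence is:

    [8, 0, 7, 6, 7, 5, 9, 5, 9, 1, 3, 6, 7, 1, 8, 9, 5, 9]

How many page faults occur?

8: fault, frames (8)
0: fault, frames (8 0)
7: fault, frames (8 0 7)
6: fault, frames (8 0 7 6)
7: hit
5: fault, evict 8, frames (0 6 7 5)
9: fault, evict 0, frames (6 7 5 9)
5: hit
9: hit
1: fault, evict 6, frames (7 5 9 1)
3: fault, evict 7, frames (5 9 1 3)
6: fault, evict 5, frames (9 1 3 6)
7: fault, evict 9, frames (1 3 6 7)
1: hit
8: fault, evict 3, frames (6 7 1 8)
9: fault, evict 6, frames (7 1 8 9)
5: fault, evict 7, frames (1 8 9 5)
9: hit
Page faults: 13.

13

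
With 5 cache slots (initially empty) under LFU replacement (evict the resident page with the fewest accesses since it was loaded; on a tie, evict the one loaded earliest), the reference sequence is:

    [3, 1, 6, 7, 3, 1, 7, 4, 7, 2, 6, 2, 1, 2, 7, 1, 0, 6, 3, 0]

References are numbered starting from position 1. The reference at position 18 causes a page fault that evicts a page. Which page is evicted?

0

pos 1: 3: miss, frames [3]
pos 2: 1: miss, frames [3, 1]
pos 3: 6: miss, frames [3, 1, 6]
pos 4: 7: miss, frames [3, 1, 6, 7]
pos 5: 3: hit
pos 6: 1: hit
pos 7: 7: hit
pos 8: 4: miss, frames [3, 1, 6, 7, 4]
pos 9: 7: hit
pos 10: 2: miss, evict 6, frames [3, 1, 7, 4, 2]
pos 11: 6: miss, evict 4, frames [3, 1, 7, 2, 6]
pos 12: 2: hit
pos 13: 1: hit
pos 14: 2: hit
pos 15: 7: hit
pos 16: 1: hit
pos 17: 0: miss, evict 6, frames [3, 1, 7, 2, 0]
pos 18: 6: miss, evict 0, frames [3, 1, 7, 2, 6]
At position 18, page 0 is evicted.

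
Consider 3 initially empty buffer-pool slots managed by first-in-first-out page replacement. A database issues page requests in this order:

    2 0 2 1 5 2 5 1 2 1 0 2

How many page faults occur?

2: fault, frames [2]
0: fault, frames [2, 0]
2: hit
1: fault, frames [2, 0, 1]
5: fault, evict 2, frames [0, 1, 5]
2: fault, evict 0, frames [1, 5, 2]
5: hit
1: hit
2: hit
1: hit
0: fault, evict 1, frames [5, 2, 0]
2: hit
Page faults: 6.

6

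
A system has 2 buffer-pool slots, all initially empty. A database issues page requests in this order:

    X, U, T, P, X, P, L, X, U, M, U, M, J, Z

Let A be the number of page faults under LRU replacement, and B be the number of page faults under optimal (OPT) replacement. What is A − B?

Under LRU: F F F F F . F F F F . . F F → 11 faults.
Under OPT: F F F F . . F . F F . . F F → 9 faults.
A − B = 11 − 9 = 2.

2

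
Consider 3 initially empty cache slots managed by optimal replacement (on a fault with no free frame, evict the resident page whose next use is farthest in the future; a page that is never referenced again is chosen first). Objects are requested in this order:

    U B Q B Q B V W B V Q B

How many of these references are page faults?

U: fault, frames {U}
B: fault, frames {U,B}
Q: fault, frames {U,B,Q}
B: hit
Q: hit
B: hit
V: fault, evict U, frames {B,Q,V}
W: fault, evict Q, frames {B,V,W}
B: hit
V: hit
Q: fault, evict W, frames {B,V,Q}
B: hit
Page faults: 6.

6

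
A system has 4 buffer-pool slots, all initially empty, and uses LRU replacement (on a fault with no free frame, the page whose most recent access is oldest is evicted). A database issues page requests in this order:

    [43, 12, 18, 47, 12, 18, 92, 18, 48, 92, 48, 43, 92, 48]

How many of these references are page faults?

43: fault, frames (43)
12: fault, frames (43 12)
18: fault, frames (43 12 18)
47: fault, frames (43 12 18 47)
12: hit
18: hit
92: fault, evict 43, frames (47 12 18 92)
18: hit
48: fault, evict 47, frames (12 92 18 48)
92: hit
48: hit
43: fault, evict 12, frames (18 92 48 43)
92: hit
48: hit
Page faults: 7.

7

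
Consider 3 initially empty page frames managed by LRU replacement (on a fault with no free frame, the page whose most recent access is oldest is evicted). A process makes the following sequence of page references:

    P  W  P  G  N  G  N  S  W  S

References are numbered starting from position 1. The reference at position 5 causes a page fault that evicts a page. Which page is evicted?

pos 1: P: miss, frames (P)
pos 2: W: miss, frames (P W)
pos 3: P: hit
pos 4: G: miss, frames (W P G)
pos 5: N: miss, evict W, frames (P G N)
At position 5, page W is evicted.

W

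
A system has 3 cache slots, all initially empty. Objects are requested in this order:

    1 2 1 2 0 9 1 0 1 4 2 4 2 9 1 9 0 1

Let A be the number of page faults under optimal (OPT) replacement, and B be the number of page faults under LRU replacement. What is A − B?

-2

Under OPT: F F . . F F . . . F F . . . F . F . → 8 faults.
Under LRU: F F . . F F F . . F F . . F F . F . → 10 faults.
A − B = 8 − 10 = -2.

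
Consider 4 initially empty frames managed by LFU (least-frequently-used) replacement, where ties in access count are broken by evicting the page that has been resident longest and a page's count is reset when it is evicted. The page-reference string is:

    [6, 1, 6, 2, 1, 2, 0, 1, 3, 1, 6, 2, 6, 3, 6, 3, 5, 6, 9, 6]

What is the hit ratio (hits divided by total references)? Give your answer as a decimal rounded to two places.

0.65

6 → miss, frames (6)
1 → miss, frames (6 1)
6 → hit
2 → miss, frames (6 1 2)
1 → hit
2 → hit
0 → miss, frames (6 1 2 0)
1 → hit
3 → miss, evict 0, frames (6 1 2 3)
1 → hit
6 → hit
2 → hit
6 → hit
3 → hit
6 → hit
3 → hit
5 → miss, evict 2, frames (6 1 3 5)
6 → hit
9 → miss, evict 5, frames (6 1 3 9)
6 → hit
Hits: 13 of 20 references → 13/20 = 0.6500.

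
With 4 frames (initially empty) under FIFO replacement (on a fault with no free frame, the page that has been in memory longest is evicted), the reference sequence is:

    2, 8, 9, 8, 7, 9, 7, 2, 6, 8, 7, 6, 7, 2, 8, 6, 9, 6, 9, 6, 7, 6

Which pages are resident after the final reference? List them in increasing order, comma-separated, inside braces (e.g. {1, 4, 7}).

2: miss, frames {2}
8: miss, frames {2,8}
9: miss, frames {2,8,9}
8: hit
7: miss, frames {2,8,9,7}
9: hit
7: hit
2: hit
6: miss, evict 2, frames {8,9,7,6}
8: hit
7: hit
6: hit
7: hit
2: miss, evict 8, frames {9,7,6,2}
8: miss, evict 9, frames {7,6,2,8}
6: hit
9: miss, evict 7, frames {6,2,8,9}
6: hit
9: hit
6: hit
7: miss, evict 6, frames {2,8,9,7}
6: miss, evict 2, frames {8,9,7,6}

{6, 7, 8, 9}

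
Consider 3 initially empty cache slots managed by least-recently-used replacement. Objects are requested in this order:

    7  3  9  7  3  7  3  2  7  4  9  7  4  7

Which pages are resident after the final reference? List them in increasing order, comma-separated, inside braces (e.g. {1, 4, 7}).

{4, 7, 9}

7: miss, frames [7]
3: miss, frames [7, 3]
9: miss, frames [7, 3, 9]
7: hit
3: hit
7: hit
3: hit
2: miss, evict 9, frames [7, 3, 2]
7: hit
4: miss, evict 3, frames [2, 7, 4]
9: miss, evict 2, frames [7, 4, 9]
7: hit
4: hit
7: hit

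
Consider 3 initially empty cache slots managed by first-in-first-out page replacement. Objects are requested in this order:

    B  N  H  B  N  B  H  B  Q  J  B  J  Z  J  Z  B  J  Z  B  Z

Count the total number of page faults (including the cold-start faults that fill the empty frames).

7

B -> miss, frames {B}
N -> miss, frames {B,N}
H -> miss, frames {B,N,H}
B -> hit
N -> hit
B -> hit
H -> hit
B -> hit
Q -> miss, evict B, frames {N,H,Q}
J -> miss, evict N, frames {H,Q,J}
B -> miss, evict H, frames {Q,J,B}
J -> hit
Z -> miss, evict Q, frames {J,B,Z}
J -> hit
Z -> hit
B -> hit
J -> hit
Z -> hit
B -> hit
Z -> hit
Page faults: 7.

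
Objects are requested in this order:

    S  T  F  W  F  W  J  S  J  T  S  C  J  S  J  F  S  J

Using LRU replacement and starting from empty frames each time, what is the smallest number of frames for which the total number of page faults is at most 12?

3

f=1: 18 faults
f=2: 14 faults
f=3: 10 faults
f=4: 9 faults
f=5: 7 faults
f=6: 6 faults
Smallest f with faults ≤ 12 is 3.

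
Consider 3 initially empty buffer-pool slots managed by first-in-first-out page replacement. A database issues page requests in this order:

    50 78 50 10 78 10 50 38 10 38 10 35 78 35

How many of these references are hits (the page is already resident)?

8

50 -> fault, frames [50]
78 -> fault, frames [50, 78]
50 -> hit
10 -> fault, frames [50, 78, 10]
78 -> hit
10 -> hit
50 -> hit
38 -> fault, evict 50, frames [78, 10, 38]
10 -> hit
38 -> hit
10 -> hit
35 -> fault, evict 78, frames [10, 38, 35]
78 -> fault, evict 10, frames [38, 35, 78]
35 -> hit
Hits: 8.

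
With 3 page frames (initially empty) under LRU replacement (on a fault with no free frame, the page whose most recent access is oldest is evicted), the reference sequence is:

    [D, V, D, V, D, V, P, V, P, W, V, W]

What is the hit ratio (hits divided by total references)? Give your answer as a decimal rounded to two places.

D: miss, frames {D}
V: miss, frames {D,V}
D: hit
V: hit
D: hit
V: hit
P: miss, frames {D,V,P}
V: hit
P: hit
W: miss, evict D, frames {V,P,W}
V: hit
W: hit
Hits: 8 of 12 references → 8/12 = 0.6667.

0.67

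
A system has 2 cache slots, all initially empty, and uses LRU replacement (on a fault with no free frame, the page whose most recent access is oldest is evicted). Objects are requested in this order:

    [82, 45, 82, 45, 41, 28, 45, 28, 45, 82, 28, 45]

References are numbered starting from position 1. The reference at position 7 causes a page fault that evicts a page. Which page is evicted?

pos 1: 82: fault, frames {82}
pos 2: 45: fault, frames {82,45}
pos 3: 82: hit
pos 4: 45: hit
pos 5: 41: fault, evict 82, frames {45,41}
pos 6: 28: fault, evict 45, frames {41,28}
pos 7: 45: fault, evict 41, frames {28,45}
At position 7, page 41 is evicted.

41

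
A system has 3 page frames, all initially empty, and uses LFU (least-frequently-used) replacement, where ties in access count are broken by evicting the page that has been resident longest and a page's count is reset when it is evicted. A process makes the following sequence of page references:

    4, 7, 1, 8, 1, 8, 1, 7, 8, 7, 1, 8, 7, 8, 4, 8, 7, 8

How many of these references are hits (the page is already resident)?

4 -> miss, frames [4]
7 -> miss, frames [4, 7]
1 -> miss, frames [4, 7, 1]
8 -> miss, evict 4, frames [7, 1, 8]
1 -> hit
8 -> hit
1 -> hit
7 -> hit
8 -> hit
7 -> hit
1 -> hit
8 -> hit
7 -> hit
8 -> hit
4 -> miss, evict 7, frames [1, 8, 4]
8 -> hit
7 -> miss, evict 4, frames [1, 8, 7]
8 -> hit
Hits: 12.

12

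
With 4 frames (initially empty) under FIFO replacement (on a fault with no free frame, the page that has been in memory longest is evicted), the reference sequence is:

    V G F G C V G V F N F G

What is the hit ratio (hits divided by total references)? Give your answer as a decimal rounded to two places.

0.58

V → fault, frames [V]
G → fault, frames [V, G]
F → fault, frames [V, G, F]
G → hit
C → fault, frames [V, G, F, C]
V → hit
G → hit
V → hit
F → hit
N → fault, evict V, frames [G, F, C, N]
F → hit
G → hit
Hits: 7 of 12 references → 7/12 = 0.5833.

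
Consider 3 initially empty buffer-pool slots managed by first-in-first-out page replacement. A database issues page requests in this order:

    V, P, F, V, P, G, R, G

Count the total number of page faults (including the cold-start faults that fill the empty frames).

V -> fault, frames (V)
P -> fault, frames (V P)
F -> fault, frames (V P F)
V -> hit
P -> hit
G -> fault, evict V, frames (P F G)
R -> fault, evict P, frames (F G R)
G -> hit
Page faults: 5.

5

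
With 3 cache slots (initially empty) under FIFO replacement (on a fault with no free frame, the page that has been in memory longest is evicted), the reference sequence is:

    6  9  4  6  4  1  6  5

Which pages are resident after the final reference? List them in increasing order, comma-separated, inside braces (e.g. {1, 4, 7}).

6: fault, frames (6)
9: fault, frames (6 9)
4: fault, frames (6 9 4)
6: hit
4: hit
1: fault, evict 6, frames (9 4 1)
6: fault, evict 9, frames (4 1 6)
5: fault, evict 4, frames (1 6 5)

{1, 5, 6}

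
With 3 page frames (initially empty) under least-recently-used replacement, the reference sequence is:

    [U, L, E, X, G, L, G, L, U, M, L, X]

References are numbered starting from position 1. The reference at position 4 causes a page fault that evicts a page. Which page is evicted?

U

pos 1: U → miss, frames {U}
pos 2: L → miss, frames {U,L}
pos 3: E → miss, frames {U,L,E}
pos 4: X → miss, evict U, frames {L,E,X}
At position 4, page U is evicted.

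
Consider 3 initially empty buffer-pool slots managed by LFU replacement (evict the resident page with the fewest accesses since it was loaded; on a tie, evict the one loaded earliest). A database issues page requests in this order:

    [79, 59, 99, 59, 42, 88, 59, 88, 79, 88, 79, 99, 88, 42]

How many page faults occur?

8

79 -> miss, frames [79]
59 -> miss, frames [79, 59]
99 -> miss, frames [79, 59, 99]
59 -> hit
42 -> miss, evict 79, frames [59, 99, 42]
88 -> miss, evict 99, frames [59, 42, 88]
59 -> hit
88 -> hit
79 -> miss, evict 42, frames [59, 88, 79]
88 -> hit
79 -> hit
99 -> miss, evict 79, frames [59, 88, 99]
88 -> hit
42 -> miss, evict 99, frames [59, 88, 42]
Page faults: 8.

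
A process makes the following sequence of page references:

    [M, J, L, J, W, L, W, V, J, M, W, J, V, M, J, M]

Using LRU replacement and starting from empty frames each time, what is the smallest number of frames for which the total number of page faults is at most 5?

f=1: 16 faults
f=2: 13 faults
f=3: 10 faults
f=4: 6 faults
f=5: 5 faults
Smallest f with faults ≤ 5 is 5.

5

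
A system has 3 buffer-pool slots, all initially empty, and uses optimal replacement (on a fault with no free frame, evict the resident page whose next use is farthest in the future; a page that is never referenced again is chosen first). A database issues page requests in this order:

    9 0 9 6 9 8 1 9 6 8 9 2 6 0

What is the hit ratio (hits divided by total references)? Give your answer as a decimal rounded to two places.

0.43

9: fault, frames {9}
0: fault, frames {9,0}
9: hit
6: fault, frames {9,0,6}
9: hit
8: fault, evict 0, frames {9,6,8}
1: fault, evict 8, frames {9,6,1}
9: hit
6: hit
8: fault, evict 1, frames {9,6,8}
9: hit
2: fault, evict 8, frames {9,6,2}
6: hit
0: fault, evict 2, frames {9,6,0}
Hits: 6 of 14 references → 6/14 = 0.4286.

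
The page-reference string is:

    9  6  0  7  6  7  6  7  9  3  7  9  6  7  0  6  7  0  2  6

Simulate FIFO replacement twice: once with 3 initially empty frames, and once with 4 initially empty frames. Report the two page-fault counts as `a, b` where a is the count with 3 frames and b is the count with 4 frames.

3 frames: F F F F . . . . F F . . F F F . . . F F → 11 faults.
4 frames: F F F F . . . . . F . F F . F . F . F . → 10 faults.
10 < 11: adding a frame reduced faults, as is typical.

11, 10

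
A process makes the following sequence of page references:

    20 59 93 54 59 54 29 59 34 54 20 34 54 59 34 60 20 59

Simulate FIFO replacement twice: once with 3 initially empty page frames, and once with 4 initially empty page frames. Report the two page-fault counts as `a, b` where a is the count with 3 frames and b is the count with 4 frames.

3 frames: F F F F . . F F F F F . . F F F F F → 14 faults.
4 frames: F F F F . . F . F . F . . F . F . . → 9 faults.
9 < 14: adding a frame reduced faults, as is typical.

14, 9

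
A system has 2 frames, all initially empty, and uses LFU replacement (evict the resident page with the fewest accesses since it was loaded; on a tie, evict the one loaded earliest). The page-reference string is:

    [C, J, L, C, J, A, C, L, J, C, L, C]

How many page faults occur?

C → fault, frames {C}
J → fault, frames {C,J}
L → fault, evict C, frames {J,L}
C → fault, evict J, frames {L,C}
J → fault, evict L, frames {C,J}
A → fault, evict C, frames {J,A}
C → fault, evict J, frames {A,C}
L → fault, evict A, frames {C,L}
J → fault, evict C, frames {L,J}
C → fault, evict L, frames {J,C}
L → fault, evict J, frames {C,L}
C → hit
Page faults: 11.

11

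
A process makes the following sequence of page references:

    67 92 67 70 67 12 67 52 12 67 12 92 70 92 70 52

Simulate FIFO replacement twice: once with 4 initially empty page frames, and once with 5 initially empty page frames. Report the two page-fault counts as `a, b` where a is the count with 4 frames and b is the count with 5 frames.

8, 5

4 frames: F F . F . F . F . F . F F . . . → 8 faults.
5 frames: F F . F . F . F . . . . . . . . → 5 faults.
5 < 8: adding a frame reduced faults, as is typical.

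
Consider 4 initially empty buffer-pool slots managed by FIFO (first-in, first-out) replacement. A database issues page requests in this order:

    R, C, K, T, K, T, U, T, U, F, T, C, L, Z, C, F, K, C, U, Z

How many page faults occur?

R -> fault, frames (R)
C -> fault, frames (R C)
K -> fault, frames (R C K)
T -> fault, frames (R C K T)
K -> hit
T -> hit
U -> fault, evict R, frames (C K T U)
T -> hit
U -> hit
F -> fault, evict C, frames (K T U F)
T -> hit
C -> fault, evict K, frames (T U F C)
L -> fault, evict T, frames (U F C L)
Z -> fault, evict U, frames (F C L Z)
C -> hit
F -> hit
K -> fault, evict F, frames (C L Z K)
C -> hit
U -> fault, evict C, frames (L Z K U)
Z -> hit
Page faults: 11.

11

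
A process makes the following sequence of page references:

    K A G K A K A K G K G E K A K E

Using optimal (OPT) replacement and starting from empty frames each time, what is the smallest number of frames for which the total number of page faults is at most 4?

f=1: 16 faults
f=2: 8 faults
f=3: 4 faults
f=4: 4 faults
Smallest f with faults ≤ 4 is 3.

3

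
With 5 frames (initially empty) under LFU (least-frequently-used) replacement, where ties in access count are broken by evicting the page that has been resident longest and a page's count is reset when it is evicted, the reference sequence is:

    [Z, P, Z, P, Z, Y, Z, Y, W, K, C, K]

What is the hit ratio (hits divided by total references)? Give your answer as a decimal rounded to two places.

Z: fault, frames {Z}
P: fault, frames {Z,P}
Z: hit
P: hit
Z: hit
Y: fault, frames {Z,P,Y}
Z: hit
Y: hit
W: fault, frames {Z,P,Y,W}
K: fault, frames {Z,P,Y,W,K}
C: fault, evict W, frames {Z,P,Y,K,C}
K: hit
Hits: 6 of 12 references → 6/12 = 0.5000.

0.50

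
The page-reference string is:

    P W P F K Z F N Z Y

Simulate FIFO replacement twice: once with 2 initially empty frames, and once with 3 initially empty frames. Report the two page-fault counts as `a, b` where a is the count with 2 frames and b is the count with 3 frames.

9, 7

2 frames: F F . F F F F F F F → 9 faults.
3 frames: F F . F F F . F . F → 7 faults.
7 < 9: adding a frame reduced faults, as is typical.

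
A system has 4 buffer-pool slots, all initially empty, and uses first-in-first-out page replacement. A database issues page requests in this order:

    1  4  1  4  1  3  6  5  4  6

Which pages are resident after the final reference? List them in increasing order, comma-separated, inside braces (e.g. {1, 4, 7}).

1: miss, frames {1}
4: miss, frames {1,4}
1: hit
4: hit
1: hit
3: miss, frames {1,4,3}
6: miss, frames {1,4,3,6}
5: miss, evict 1, frames {4,3,6,5}
4: hit
6: hit

{3, 4, 5, 6}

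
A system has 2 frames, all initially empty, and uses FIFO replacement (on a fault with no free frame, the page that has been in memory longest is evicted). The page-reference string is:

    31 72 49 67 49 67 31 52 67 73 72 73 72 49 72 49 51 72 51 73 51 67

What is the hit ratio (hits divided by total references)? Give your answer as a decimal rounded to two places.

0.32

31 → miss, frames {31}
72 → miss, frames {31,72}
49 → miss, evict 31, frames {72,49}
67 → miss, evict 72, frames {49,67}
49 → hit
67 → hit
31 → miss, evict 49, frames {67,31}
52 → miss, evict 67, frames {31,52}
67 → miss, evict 31, frames {52,67}
73 → miss, evict 52, frames {67,73}
72 → miss, evict 67, frames {73,72}
73 → hit
72 → hit
49 → miss, evict 73, frames {72,49}
72 → hit
49 → hit
51 → miss, evict 72, frames {49,51}
72 → miss, evict 49, frames {51,72}
51 → hit
73 → miss, evict 51, frames {72,73}
51 → miss, evict 72, frames {73,51}
67 → miss, evict 73, frames {51,67}
Hits: 7 of 22 references → 7/22 = 0.3182.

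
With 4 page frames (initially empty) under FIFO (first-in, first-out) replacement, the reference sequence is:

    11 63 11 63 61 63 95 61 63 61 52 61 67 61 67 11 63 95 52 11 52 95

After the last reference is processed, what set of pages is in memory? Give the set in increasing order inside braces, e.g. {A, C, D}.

{11, 52, 63, 95}

11: fault, frames [11]
63: fault, frames [11, 63]
11: hit
63: hit
61: fault, frames [11, 63, 61]
63: hit
95: fault, frames [11, 63, 61, 95]
61: hit
63: hit
61: hit
52: fault, evict 11, frames [63, 61, 95, 52]
61: hit
67: fault, evict 63, frames [61, 95, 52, 67]
61: hit
67: hit
11: fault, evict 61, frames [95, 52, 67, 11]
63: fault, evict 95, frames [52, 67, 11, 63]
95: fault, evict 52, frames [67, 11, 63, 95]
52: fault, evict 67, frames [11, 63, 95, 52]
11: hit
52: hit
95: hit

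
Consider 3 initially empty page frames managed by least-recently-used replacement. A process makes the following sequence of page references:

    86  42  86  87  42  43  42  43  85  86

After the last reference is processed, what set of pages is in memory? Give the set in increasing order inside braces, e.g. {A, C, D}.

{43, 85, 86}

86 → miss, frames [86]
42 → miss, frames [86, 42]
86 → hit
87 → miss, frames [42, 86, 87]
42 → hit
43 → miss, evict 86, frames [87, 42, 43]
42 → hit
43 → hit
85 → miss, evict 87, frames [42, 43, 85]
86 → miss, evict 42, frames [43, 85, 86]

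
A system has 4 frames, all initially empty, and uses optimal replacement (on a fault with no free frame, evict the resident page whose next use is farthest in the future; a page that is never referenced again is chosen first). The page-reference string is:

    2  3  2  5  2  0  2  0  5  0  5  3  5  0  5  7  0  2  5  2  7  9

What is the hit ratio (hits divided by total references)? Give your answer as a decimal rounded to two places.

0.73

2: fault, frames [2]
3: fault, frames [2, 3]
2: hit
5: fault, frames [2, 3, 5]
2: hit
0: fault, frames [2, 3, 5, 0]
2: hit
0: hit
5: hit
0: hit
5: hit
3: hit
5: hit
0: hit
5: hit
7: fault, evict 3, frames [2, 5, 0, 7]
0: hit
2: hit
5: hit
2: hit
7: hit
9: fault, evict 7, frames [2, 5, 0, 9]
Hits: 16 of 22 references → 16/22 = 0.7273.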